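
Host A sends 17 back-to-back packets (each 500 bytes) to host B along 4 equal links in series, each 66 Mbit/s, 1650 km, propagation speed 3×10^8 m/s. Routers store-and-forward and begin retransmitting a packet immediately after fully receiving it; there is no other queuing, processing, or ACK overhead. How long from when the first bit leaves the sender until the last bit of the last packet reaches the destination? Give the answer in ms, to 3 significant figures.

23.2 ms

Per-hop transmission t_tx = L/R = 4000/66000000 = 0.0606061 ms.
Per-hop propagation t_prop = 1650000/300000000 = 5.5 ms.
Pipeline fill: first packet needs 4·t_tx to clear all hops; remaining 16 packets each add one t_tx.
Total = (4+17-1)·t_tx + 4·t_prop = 20·0.0606061 + 4·5.5 = 23.2 ms.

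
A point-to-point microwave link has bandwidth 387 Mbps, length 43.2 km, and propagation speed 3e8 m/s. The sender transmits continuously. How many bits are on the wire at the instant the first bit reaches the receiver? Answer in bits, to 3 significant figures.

55700 bits

Propagation delay = 43200 / 300000000 = 0.000144 s.
BDP = R × t_prop = 387000000 × 0.000144 = 55728 bits.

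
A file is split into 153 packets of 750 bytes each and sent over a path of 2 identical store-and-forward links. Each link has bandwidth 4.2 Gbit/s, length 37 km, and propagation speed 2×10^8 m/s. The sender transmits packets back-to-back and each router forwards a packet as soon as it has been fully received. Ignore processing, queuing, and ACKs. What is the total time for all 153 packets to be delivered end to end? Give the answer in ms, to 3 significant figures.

Per-hop transmission t_tx = L/R = 6000/4200000000 = 0.00142857 ms.
Per-hop propagation t_prop = 37000/200000000 = 0.185 ms.
Pipeline fill: first packet needs 2·t_tx to clear all hops; remaining 152 packets each add one t_tx.
Total = (2+153-1)·t_tx + 2·t_prop = 154·0.00142857 + 2·0.185 = 0.590 ms.

0.590 ms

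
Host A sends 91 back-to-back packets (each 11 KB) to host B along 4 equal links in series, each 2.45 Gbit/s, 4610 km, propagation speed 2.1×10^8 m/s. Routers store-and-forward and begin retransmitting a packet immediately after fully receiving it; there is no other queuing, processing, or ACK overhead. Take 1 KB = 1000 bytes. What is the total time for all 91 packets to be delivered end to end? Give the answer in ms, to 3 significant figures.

Per-hop transmission t_tx = L/R = 88000/2450000000 = 0.0359184 ms.
Per-hop propagation t_prop = 4610000/210000000 = 21.9524 ms.
Pipeline fill: first packet needs 4·t_tx to clear all hops; remaining 90 packets each add one t_tx.
Total = (4+91-1)·t_tx + 4·t_prop = 94·0.0359184 + 4·21.9524 = 91.2 ms.

91.2 ms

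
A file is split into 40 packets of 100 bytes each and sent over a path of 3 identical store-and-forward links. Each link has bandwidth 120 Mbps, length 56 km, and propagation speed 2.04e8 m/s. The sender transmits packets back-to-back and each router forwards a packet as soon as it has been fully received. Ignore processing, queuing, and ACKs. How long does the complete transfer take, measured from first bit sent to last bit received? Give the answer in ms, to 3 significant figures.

Per-hop transmission t_tx = L/R = 800/120000000 = 0.00666667 ms.
Per-hop propagation t_prop = 56000/204000000 = 0.27451 ms.
Pipeline fill: first packet needs 3·t_tx to clear all hops; remaining 39 packets each add one t_tx.
Total = (3+40-1)·t_tx + 3·t_prop = 42·0.00666667 + 3·0.27451 = 1.10 ms.

1.10 ms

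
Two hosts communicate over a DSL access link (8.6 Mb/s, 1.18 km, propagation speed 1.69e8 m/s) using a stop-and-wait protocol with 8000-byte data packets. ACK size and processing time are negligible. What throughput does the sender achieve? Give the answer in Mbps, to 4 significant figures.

8.584 Mbps

t_tx = L/R = 64000/8600000 = 0.00744186 s.
t_prop = 1180/169000000 = 6.98225e-06 s; RTT = 1.39645e-05 s.
Cycle = t_tx + RTT = 0.00745582 s.
Throughput = L / cycle = 64000 / 0.00745582 = 8.584 Mbps.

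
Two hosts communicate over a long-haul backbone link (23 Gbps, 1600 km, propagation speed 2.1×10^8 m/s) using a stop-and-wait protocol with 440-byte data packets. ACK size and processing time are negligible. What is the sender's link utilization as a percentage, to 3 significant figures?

0.00100 %

t_tx = L/R = 3520/23000000000 = 1.53043e-07 s.
t_prop = 1600000/210000000 = 0.00761905 s; RTT = 0.0152381 s.
Cycle = t_tx + RTT = 0.0152382 s.
Utilization = t_tx / cycle = 1.53043e-07/0.0152382 = 0.00100 %.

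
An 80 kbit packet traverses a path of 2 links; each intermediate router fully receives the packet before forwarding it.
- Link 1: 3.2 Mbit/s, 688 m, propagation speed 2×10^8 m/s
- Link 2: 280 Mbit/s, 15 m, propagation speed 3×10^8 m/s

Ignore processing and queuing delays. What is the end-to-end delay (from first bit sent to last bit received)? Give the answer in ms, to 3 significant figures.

L = 80000 bits.
Transmission delays (L/R per hop): 25, 0.285714 ms; sum = 25.2857 ms.
Propagation delays (d/s per hop): 0.00344, 5e-05 ms; sum = 0.00349 ms.
End-to-end = 25.3 ms.

25.3 ms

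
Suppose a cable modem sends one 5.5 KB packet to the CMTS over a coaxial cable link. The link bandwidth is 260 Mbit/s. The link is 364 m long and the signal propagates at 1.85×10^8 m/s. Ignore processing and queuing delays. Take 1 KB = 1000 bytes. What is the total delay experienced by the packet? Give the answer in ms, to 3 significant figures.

0.171 ms

L = 44000 bits.
Transmission delay = L/R = 44000 / 260000000 = 0.169231 ms.
Propagation delay = d/s = 364 m / 185000000 m/s = 0.00196757 ms.
Total = 0.171 ms.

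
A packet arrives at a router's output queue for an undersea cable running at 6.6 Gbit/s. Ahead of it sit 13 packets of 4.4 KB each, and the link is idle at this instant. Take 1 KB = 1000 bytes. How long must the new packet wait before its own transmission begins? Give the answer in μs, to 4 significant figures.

Each queued packet: L/R = 35200/6600000000 = 5.33333 μs.
13 queued → 69.3333 μs.
Queuing delay = 69.33 μs.

69.33 μs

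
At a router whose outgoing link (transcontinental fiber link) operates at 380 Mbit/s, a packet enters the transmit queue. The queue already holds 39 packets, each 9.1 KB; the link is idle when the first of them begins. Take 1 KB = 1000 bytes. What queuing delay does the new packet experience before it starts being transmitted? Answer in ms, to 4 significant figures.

7.472 ms

Each queued packet: L/R = 72800/380000000 = 0.191579 ms.
39 queued → 7.47158 ms.
Queuing delay = 7.472 ms.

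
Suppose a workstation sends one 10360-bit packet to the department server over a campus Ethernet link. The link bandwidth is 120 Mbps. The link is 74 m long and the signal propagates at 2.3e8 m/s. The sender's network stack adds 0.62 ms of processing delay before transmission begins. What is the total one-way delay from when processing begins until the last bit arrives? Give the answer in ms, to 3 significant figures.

0.707 ms

Transmission delay = L/R = 10360 / 120000000 = 0.0863333 ms.
Propagation delay = d/s = 74 m / 2.3e+08 m/s = 0.000321739 ms.
Plus processing delay 0.62 ms = 0.62 ms.
Total = 0.707 ms.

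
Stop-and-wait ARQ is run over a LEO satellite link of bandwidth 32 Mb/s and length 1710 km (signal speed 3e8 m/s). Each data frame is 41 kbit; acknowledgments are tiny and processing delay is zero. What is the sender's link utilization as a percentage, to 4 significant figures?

t_tx = L/R = 41000/32000000 = 0.00128125 s.
t_prop = 1710000/300000000 = 0.0057 s; RTT = 0.0114 s.
Cycle = t_tx + RTT = 0.0126813 s.
Utilization = t_tx / cycle = 0.00128125/0.0126813 = 10.10 %.

10.10 %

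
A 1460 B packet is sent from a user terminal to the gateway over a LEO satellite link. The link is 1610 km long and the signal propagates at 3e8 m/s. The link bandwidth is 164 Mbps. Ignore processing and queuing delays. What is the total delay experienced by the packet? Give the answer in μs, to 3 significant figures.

L = 1460 × 8 = 11680 bits.
Transmission delay = L/R = 11680 / 164000000 = 71.2195 μs.
Propagation delay = d/s = 1610000 m / 300000000 m/s = 5366.67 μs.
Total = 5440 μs.

5440 μs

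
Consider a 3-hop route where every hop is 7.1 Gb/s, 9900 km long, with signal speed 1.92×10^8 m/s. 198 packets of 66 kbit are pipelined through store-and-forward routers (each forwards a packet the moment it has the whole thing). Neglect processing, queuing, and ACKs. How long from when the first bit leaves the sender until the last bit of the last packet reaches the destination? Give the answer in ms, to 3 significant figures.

Per-hop transmission t_tx = L/R = 66000/7100000000 = 0.00929577 ms.
Per-hop propagation t_prop = 9900000/192000000 = 51.5625 ms.
Pipeline fill: first packet needs 3·t_tx to clear all hops; remaining 197 packets each add one t_tx.
Total = (3+198-1)·t_tx + 3·t_prop = 200·0.00929577 + 3·51.5625 = 157 ms.

157 ms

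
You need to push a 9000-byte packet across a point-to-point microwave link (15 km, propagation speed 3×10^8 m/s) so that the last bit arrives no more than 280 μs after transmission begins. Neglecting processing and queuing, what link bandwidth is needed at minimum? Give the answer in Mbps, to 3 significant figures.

L = 72000 bits.
Propagation delay = 15000 / 300000000 = 50 μs.
Transmission budget = 280 − 50 = 230 μs.
R ≥ L / t_tx = 72000 bits / 0.00023 s = 313 Mbps.

313 Mbps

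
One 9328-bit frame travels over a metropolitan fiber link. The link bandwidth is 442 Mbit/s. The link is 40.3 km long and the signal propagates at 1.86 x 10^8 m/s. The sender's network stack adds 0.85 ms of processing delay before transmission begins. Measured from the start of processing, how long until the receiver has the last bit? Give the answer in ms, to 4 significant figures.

Transmission delay = L/R = 9328 / 442000000 = 0.0211041 ms.
Propagation delay = d/s = 40300 m / 186000000 m/s = 0.216667 ms.
Plus processing delay 0.85 ms = 0.85 ms.
Total = 1.088 ms.

1.088 ms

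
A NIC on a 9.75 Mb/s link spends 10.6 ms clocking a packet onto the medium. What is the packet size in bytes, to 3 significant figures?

L = R × t_tx = 9750000 b/s × 0.0106 s = 103350 bits.
In bytes: 103350 / 8 = 12900 bytes.

12900 bytes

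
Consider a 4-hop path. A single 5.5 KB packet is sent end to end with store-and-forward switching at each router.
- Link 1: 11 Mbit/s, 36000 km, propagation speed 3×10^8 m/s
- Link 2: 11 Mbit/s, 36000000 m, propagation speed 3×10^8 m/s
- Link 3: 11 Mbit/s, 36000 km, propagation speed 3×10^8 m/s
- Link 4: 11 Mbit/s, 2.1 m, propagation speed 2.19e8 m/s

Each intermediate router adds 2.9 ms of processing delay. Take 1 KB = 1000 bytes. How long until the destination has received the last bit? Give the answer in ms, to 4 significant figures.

L = 44000 bits.
Transmission delay per hop = L/R = 44000/11000000 = 4 ms; 4 hops → 16 ms.
Propagation delays (d/s per hop): 120, 120, 120, 9.58904e-06 ms; sum = 360 ms.
Processing at 3 router(s): 3 × 2.9 ms = 8.7 ms.
End-to-end = 384.7 ms.

384.7 ms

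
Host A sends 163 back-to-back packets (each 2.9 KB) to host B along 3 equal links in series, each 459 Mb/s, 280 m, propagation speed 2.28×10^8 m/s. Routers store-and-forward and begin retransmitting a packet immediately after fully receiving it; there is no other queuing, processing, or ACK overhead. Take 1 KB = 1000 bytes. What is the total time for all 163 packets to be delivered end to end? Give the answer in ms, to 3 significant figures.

8.34 ms

Per-hop transmission t_tx = L/R = 23200/459000000 = 0.0505447 ms.
Per-hop propagation t_prop = 280/2.28e+08 = 0.00122807 ms.
Pipeline fill: first packet needs 3·t_tx to clear all hops; remaining 162 packets each add one t_tx.
Total = (3+163-1)·t_tx + 3·t_prop = 165·0.0505447 + 3·0.00122807 = 8.34 ms.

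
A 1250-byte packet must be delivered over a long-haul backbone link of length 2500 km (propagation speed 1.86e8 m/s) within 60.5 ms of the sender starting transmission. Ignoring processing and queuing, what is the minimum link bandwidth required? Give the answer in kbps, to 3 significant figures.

L = 10000 bits.
Propagation delay = 2500000 / 186000000 = 13.4409 ms.
Transmission budget = 60.5 − 13.4409 = 47.0591 ms.
R ≥ L / t_tx = 10000 bits / 0.0470591 s = 212 kbps.

212 kbps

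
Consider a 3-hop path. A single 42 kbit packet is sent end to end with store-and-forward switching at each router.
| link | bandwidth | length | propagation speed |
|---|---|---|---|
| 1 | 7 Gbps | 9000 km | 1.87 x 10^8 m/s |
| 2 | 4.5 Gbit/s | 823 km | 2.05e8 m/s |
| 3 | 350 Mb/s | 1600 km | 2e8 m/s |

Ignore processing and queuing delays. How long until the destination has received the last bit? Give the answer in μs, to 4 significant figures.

L = 42000 bits.
Transmission delays (L/R per hop): 6, 9.33333, 120 μs; sum = 135.333 μs.
Propagation delays (d/s per hop): 48128.3, 4014.63, 8000 μs; sum = 60143 μs.
End-to-end = 60280 μs.

60280 μs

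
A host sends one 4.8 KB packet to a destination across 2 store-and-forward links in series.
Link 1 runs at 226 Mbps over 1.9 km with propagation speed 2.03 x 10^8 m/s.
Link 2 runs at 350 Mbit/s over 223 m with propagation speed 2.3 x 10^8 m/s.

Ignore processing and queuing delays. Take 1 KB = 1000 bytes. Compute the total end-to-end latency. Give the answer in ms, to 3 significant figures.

0.290 ms

L = 38400 bits.
Transmission delays (L/R per hop): 0.169912, 0.109714 ms; sum = 0.279626 ms.
Propagation delays (d/s per hop): 0.00935961, 0.000969565 ms; sum = 0.0103292 ms.
End-to-end = 0.290 ms.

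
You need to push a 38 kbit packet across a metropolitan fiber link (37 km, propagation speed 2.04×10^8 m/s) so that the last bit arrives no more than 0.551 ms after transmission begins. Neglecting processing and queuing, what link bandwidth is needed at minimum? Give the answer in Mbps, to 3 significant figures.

103 Mbps

Propagation delay = 37000 / 204000000 = 0.181373 ms.
Transmission budget = 0.551 − 0.181373 = 0.369627 ms.
R ≥ L / t_tx = 38000 bits / 0.000369627 s = 103 Mbps.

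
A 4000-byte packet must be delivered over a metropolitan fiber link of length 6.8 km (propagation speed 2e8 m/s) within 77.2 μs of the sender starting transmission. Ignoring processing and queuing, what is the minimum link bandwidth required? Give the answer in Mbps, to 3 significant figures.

741 Mbps

L = 32000 bits.
Propagation delay = 6800 / 200000000 = 34 μs.
Transmission budget = 77.2 − 34 = 43.2 μs.
R ≥ L / t_tx = 32000 bits / 4.32e-05 s = 741 Mbps.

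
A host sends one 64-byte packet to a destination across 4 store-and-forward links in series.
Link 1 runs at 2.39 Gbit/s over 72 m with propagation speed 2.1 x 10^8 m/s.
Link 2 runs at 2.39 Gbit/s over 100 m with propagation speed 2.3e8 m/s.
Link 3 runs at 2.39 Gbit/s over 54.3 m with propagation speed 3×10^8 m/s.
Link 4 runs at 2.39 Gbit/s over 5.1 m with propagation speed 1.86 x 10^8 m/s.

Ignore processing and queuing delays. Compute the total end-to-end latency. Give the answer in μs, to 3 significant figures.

L = 64 × 8 = 512 bits.
Transmission delay per hop = L/R = 512/2390000000 = 0.214226 μs; 4 hops → 0.856904 μs.
Propagation delays (d/s per hop): 0.342857, 0.434783, 0.181, 0.0274194 μs; sum = 0.986059 μs.
End-to-end = 1.84 μs.

1.84 μs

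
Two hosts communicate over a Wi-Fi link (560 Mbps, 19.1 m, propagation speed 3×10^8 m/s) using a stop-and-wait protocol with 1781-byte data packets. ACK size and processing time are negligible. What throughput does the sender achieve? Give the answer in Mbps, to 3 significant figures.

t_tx = L/R = 14248/560000000 = 2.54429e-05 s.
t_prop = 19.1/300000000 = 6.36667e-08 s; RTT = 1.27333e-07 s.
Cycle = t_tx + RTT = 2.55702e-05 s.
Throughput = L / cycle = 14248 / 2.55702e-05 = 557 Mbps.

557 Mbps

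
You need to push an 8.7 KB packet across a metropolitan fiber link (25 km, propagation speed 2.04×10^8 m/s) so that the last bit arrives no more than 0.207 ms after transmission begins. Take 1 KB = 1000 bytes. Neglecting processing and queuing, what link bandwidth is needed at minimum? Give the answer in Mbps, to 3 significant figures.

824 Mbps

L = 69600 bits.
Propagation delay = 25000 / 204000000 = 0.122549 ms.
Transmission budget = 0.207 − 0.122549 = 0.084451 ms.
R ≥ L / t_tx = 69600 bits / 8.4451e-05 s = 824 Mbps.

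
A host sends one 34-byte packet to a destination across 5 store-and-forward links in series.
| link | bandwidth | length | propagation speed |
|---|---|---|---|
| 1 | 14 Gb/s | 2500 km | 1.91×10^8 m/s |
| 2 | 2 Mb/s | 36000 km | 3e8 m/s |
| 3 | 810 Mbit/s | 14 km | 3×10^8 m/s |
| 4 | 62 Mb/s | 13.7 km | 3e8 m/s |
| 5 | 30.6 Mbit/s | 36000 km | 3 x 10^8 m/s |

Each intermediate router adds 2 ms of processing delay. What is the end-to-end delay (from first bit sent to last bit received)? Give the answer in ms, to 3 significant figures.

L = 34 × 8 = 272 bits.
Transmission delays (L/R per hop): 1.94286e-05, 0.136, 0.000335802, 0.0043871, 0.00888889 ms; sum = 0.149631 ms.
Propagation delays (d/s per hop): 13.089, 120, 0.0466667, 0.0456667, 120 ms; sum = 253.181 ms.
Processing at 4 router(s): 4 × 2 ms = 8 ms.
End-to-end = 261 ms.

261 ms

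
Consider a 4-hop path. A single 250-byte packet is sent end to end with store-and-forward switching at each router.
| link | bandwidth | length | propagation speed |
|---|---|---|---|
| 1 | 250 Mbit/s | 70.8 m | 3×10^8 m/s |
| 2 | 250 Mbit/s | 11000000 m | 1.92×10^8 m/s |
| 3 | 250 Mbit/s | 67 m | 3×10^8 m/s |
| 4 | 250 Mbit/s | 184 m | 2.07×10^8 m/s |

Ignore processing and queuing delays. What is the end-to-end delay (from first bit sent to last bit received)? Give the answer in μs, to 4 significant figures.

L = 250 × 8 = 2000 bits.
Transmission delay per hop = L/R = 2000/250000000 = 8 μs; 4 hops → 32 μs.
Propagation delays (d/s per hop): 0.236, 57291.7, 0.223333, 0.888889 μs; sum = 57293 μs.
End-to-end = 57330 μs.

57330 μs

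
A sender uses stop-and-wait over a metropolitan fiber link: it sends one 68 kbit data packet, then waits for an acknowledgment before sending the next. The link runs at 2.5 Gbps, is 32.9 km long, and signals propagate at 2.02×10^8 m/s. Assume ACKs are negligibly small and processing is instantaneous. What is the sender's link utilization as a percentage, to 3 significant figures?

t_tx = L/R = 68000/2500000000 = 2.72e-05 s.
t_prop = 32900/202000000 = 0.000162871 s; RTT = 0.000325743 s.
Cycle = t_tx + RTT = 0.000352943 s.
Utilization = t_tx / cycle = 2.72e-05/0.000352943 = 7.71 %.

7.71 %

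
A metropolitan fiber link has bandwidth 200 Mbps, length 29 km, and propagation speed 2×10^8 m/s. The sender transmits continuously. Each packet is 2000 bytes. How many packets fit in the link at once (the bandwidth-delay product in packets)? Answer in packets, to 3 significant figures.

1.81 packets

Propagation delay = 29000 / 200000000 = 0.000145 s.
BDP = R × t_prop = 200000000 × 0.000145 = 29000 bits.
In packets of 16000 bits: 1.81 packets.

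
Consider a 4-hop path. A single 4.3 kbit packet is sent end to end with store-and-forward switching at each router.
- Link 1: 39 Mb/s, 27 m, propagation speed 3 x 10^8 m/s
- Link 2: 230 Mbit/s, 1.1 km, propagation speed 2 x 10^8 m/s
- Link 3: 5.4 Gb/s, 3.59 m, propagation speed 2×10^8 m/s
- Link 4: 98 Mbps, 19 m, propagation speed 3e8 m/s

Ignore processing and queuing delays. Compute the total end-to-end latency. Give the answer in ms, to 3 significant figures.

0.179 ms

L = 4300 bits.
Transmission delays (L/R per hop): 0.110256, 0.0186957, 0.000796296, 0.0438776 ms; sum = 0.173626 ms.
Propagation delays (d/s per hop): 9e-05, 0.0055, 1.795e-05, 6.33333e-05 ms; sum = 0.00567128 ms.
End-to-end = 0.179 ms.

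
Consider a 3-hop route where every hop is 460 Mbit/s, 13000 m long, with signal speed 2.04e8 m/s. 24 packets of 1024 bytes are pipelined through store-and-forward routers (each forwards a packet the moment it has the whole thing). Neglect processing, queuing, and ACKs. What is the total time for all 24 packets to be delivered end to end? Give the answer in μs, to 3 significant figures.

Per-hop transmission t_tx = L/R = 8192/460000000 = 17.8087 μs.
Per-hop propagation t_prop = 13000/204000000 = 63.7255 μs.
Pipeline fill: first packet needs 3·t_tx to clear all hops; remaining 23 packets each add one t_tx.
Total = (3+24-1)·t_tx + 3·t_prop = 26·17.8087 + 3·63.7255 = 654 μs.

654 μs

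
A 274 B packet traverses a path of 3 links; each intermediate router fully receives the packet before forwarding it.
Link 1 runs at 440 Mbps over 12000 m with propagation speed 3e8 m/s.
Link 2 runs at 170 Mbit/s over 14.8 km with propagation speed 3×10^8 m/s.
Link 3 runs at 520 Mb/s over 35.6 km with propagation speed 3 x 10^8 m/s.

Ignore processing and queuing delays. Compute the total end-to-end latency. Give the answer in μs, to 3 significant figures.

230 μs

L = 274 × 8 = 2192 bits.
Transmission delays (L/R per hop): 4.98182, 12.8941, 4.21538 μs; sum = 22.0913 μs.
Propagation delays (d/s per hop): 40, 49.3333, 118.667 μs; sum = 208 μs.
End-to-end = 230 μs.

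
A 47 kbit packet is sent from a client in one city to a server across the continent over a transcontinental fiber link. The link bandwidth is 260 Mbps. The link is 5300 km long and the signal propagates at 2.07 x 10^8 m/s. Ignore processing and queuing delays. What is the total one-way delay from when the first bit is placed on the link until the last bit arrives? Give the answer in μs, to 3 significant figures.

L = 47000 bits.
Transmission delay = L/R = 47000 / 260000000 = 180.769 μs.
Propagation delay = d/s = 5300000 m / 2.07e+08 m/s = 25603.9 μs.
Total = 25800 μs.

25800 μs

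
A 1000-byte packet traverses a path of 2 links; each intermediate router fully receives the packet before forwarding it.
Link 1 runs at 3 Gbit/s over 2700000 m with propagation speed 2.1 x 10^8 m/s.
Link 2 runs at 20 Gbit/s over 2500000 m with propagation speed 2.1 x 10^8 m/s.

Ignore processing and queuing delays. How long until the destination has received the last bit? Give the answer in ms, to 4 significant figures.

L = 1000 × 8 = 8000 bits.
Transmission delays (L/R per hop): 0.00266667, 0.0004 ms; sum = 0.00306667 ms.
Propagation delays (d/s per hop): 12.8571, 11.9048 ms; sum = 24.7619 ms.
End-to-end = 24.76 ms.

24.76 ms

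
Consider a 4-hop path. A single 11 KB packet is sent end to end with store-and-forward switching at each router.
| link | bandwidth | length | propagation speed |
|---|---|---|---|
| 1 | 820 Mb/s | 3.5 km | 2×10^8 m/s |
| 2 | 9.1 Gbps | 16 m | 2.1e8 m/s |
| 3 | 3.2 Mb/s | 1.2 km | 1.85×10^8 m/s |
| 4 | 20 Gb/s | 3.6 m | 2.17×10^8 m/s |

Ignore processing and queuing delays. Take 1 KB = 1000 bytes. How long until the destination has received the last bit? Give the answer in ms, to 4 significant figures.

27.65 ms

L = 88000 bits.
Transmission delays (L/R per hop): 0.107317, 0.00967033, 27.5, 0.0044 ms; sum = 27.6214 ms.
Propagation delays (d/s per hop): 0.0175, 7.61905e-05, 0.00648649, 1.65899e-05 ms; sum = 0.0240793 ms.
End-to-end = 27.65 ms.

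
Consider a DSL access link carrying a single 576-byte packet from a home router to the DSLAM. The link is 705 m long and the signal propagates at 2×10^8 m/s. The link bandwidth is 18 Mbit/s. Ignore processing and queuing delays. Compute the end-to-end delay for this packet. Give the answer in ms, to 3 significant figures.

0.260 ms

L = 576 × 8 = 4608 bits.
Transmission delay = L/R = 4608 / 18000000 = 0.256 ms.
Propagation delay = d/s = 705 m / 200000000 m/s = 0.003525 ms.
Total = 0.260 ms.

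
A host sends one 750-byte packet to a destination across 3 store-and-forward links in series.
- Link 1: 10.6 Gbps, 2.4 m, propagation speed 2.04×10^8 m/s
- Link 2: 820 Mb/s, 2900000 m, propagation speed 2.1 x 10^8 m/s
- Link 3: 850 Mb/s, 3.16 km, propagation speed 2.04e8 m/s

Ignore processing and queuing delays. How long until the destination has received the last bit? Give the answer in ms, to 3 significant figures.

L = 750 × 8 = 6000 bits.
Transmission delays (L/R per hop): 0.000566038, 0.00731707, 0.00705882 ms; sum = 0.0149419 ms.
Propagation delays (d/s per hop): 1.17647e-05, 13.8095, 0.0154902 ms; sum = 13.825 ms.
End-to-end = 13.8 ms.

13.8 ms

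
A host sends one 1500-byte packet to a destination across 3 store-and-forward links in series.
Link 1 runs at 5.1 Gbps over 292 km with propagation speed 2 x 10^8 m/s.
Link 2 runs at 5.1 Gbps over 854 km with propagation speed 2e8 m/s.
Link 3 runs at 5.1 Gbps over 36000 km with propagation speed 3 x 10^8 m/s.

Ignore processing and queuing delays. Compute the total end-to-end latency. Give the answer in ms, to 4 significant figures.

125.7 ms

L = 1500 × 8 = 12000 bits.
Transmission delay per hop = L/R = 12000/5100000000 = 0.00235294 ms; 3 hops → 0.00705882 ms.
Propagation delays (d/s per hop): 1.46, 4.27, 120 ms; sum = 125.73 ms.
End-to-end = 125.7 ms.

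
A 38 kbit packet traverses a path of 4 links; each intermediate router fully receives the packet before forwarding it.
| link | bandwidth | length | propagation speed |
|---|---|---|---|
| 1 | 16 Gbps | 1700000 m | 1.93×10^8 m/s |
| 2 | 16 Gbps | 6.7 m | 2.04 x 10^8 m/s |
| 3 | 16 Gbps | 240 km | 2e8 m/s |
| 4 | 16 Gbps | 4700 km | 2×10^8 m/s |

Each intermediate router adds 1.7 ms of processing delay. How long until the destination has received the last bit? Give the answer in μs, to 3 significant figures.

38600 μs

L = 38000 bits.
Transmission delay per hop = L/R = 38000/16000000000 = 2.375 μs; 4 hops → 9.5 μs.
Propagation delays (d/s per hop): 8808.29, 0.0328431, 1200, 23500 μs; sum = 33508.3 μs.
Processing at 3 router(s): 3 × 1.7 ms = 5100 μs.
End-to-end = 38600 μs.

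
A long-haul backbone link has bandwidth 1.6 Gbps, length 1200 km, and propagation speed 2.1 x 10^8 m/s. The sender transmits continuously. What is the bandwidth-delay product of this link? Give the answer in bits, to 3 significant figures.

Propagation delay = 1200000 / 210000000 = 0.00571429 s.
BDP = R × t_prop = 1600000000 × 0.00571429 = 9142860 bits.

9140000 bits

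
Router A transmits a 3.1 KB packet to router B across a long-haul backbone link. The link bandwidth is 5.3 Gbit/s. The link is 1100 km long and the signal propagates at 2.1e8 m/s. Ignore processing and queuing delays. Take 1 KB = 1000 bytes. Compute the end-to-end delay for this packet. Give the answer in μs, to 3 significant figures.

5240 μs

L = 24800 bits.
Transmission delay = L/R = 24800 / 5300000000 = 4.67925 μs.
Propagation delay = d/s = 1100000 m / 210000000 m/s = 5238.1 μs.
Total = 5240 μs.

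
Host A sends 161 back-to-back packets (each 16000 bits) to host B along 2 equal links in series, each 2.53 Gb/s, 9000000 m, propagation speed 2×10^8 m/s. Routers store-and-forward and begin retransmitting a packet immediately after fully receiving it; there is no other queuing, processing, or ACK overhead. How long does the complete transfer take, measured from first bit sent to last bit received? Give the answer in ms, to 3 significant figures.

91.0 ms

Per-hop transmission t_tx = L/R = 16000/2530000000 = 0.00632411 ms.
Per-hop propagation t_prop = 9000000/200000000 = 45 ms.
Pipeline fill: first packet needs 2·t_tx to clear all hops; remaining 160 packets each add one t_tx.
Total = (2+161-1)·t_tx + 2·t_prop = 162·0.00632411 + 2·45 = 91.0 ms.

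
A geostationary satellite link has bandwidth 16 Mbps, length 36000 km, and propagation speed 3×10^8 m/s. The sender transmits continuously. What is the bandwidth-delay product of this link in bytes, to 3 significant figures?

240000 bytes

Propagation delay = 36000000 / 300000000 = 0.12 s.
BDP = R × t_prop = 16000000 × 0.12 = 1920000 bits.
In bytes: 1920000/8 = 240000 bytes.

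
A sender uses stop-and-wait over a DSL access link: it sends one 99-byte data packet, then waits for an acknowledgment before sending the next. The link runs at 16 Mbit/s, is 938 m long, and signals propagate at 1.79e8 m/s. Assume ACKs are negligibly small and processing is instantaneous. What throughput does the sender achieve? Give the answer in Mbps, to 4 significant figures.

13.20 Mbps

t_tx = L/R = 792/16000000 = 4.95e-05 s.
t_prop = 938/179000000 = 5.24022e-06 s; RTT = 1.04804e-05 s.
Cycle = t_tx + RTT = 5.99804e-05 s.
Throughput = L / cycle = 792 / 5.99804e-05 = 13.20 Mbps.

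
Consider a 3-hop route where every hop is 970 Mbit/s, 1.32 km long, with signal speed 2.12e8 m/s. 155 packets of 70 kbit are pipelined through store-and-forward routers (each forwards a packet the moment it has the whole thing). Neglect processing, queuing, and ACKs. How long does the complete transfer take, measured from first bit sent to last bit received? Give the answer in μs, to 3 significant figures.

11300 μs

Per-hop transmission t_tx = L/R = 70000/970000000 = 72.1649 μs.
Per-hop propagation t_prop = 1320/212000000 = 6.22642 μs.
Pipeline fill: first packet needs 3·t_tx to clear all hops; remaining 154 packets each add one t_tx.
Total = (3+155-1)·t_tx + 3·t_prop = 157·72.1649 + 3·6.22642 = 11300 μs.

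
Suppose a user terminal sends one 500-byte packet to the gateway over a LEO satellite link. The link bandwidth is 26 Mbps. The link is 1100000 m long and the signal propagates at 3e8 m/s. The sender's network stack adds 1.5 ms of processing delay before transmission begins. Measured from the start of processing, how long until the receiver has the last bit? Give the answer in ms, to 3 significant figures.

L = 500 × 8 = 4000 bits.
Transmission delay = L/R = 4000 / 26000000 = 0.153846 ms.
Propagation delay = d/s = 1100000 m / 300000000 m/s = 3.66667 ms.
Plus processing delay 1.5 ms = 1.5 ms.
Total = 5.32 ms.

5.32 ms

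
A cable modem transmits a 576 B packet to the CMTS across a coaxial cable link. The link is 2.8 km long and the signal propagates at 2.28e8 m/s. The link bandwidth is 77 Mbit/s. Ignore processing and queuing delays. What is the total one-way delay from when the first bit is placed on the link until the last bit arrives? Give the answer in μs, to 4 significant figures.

L = 576 × 8 = 4608 bits.
Transmission delay = L/R = 4608 / 77000000 = 59.8442 μs.
Propagation delay = d/s = 2800 m / 2.28e+08 m/s = 12.2807 μs.
Total = 72.12 μs.

72.12 μs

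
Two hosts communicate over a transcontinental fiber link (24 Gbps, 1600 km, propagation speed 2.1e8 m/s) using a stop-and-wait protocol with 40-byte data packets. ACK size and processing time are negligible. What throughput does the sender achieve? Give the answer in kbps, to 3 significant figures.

21.0 kbps

t_tx = L/R = 320/24000000000 = 1.33333e-08 s.
t_prop = 1600000/210000000 = 0.00761905 s; RTT = 0.0152381 s.
Cycle = t_tx + RTT = 0.0152381 s.
Throughput = L / cycle = 320 / 0.0152381 = 21.0 kbps.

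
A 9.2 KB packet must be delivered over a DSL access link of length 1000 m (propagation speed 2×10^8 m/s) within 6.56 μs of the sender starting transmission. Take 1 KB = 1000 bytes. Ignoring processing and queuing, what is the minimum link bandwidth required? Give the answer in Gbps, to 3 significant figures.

L = 73600 bits.
Propagation delay = 1000 / 200000000 = 5 μs.
Transmission budget = 6.56 − 5 = 1.56 μs.
R ≥ L / t_tx = 73600 bits / 1.56e-06 s = 47.2 Gbps.

47.2 Gbps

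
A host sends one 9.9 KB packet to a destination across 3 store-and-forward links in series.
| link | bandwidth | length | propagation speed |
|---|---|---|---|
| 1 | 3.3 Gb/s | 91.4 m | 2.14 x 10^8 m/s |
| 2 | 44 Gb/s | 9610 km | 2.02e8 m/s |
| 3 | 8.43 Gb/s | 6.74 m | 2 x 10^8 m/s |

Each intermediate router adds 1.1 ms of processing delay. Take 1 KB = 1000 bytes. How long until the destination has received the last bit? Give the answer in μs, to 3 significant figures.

49800 μs

L = 79200 bits.
Transmission delays (L/R per hop): 24, 1.8, 9.39502 μs; sum = 35.195 μs.
Propagation delays (d/s per hop): 0.427103, 47574.3, 0.0337 μs; sum = 47574.7 μs.
Processing at 2 router(s): 2 × 1.1 ms = 2200 μs.
End-to-end = 49800 μs.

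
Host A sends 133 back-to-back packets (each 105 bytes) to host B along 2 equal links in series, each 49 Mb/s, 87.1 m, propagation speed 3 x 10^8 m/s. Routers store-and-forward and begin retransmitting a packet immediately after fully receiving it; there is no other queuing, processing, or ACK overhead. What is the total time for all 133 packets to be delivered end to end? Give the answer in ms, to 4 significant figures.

2.298 ms

Per-hop transmission t_tx = L/R = 840/49000000 = 0.0171429 ms.
Per-hop propagation t_prop = 87.1/300000000 = 0.000290333 ms.
Pipeline fill: first packet needs 2·t_tx to clear all hops; remaining 132 packets each add one t_tx.
Total = (2+133-1)·t_tx + 2·t_prop = 134·0.0171429 + 2·0.000290333 = 2.298 ms.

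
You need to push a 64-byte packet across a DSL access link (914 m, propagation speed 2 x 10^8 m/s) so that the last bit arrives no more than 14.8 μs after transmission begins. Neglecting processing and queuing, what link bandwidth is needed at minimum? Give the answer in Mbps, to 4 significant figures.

50.05 Mbps

L = 512 bits.
Propagation delay = 914 / 200000000 = 4.57 μs.
Transmission budget = 14.8 − 4.57 = 10.23 μs.
R ≥ L / t_tx = 512 bits / 1.023e-05 s = 50.05 Mbps.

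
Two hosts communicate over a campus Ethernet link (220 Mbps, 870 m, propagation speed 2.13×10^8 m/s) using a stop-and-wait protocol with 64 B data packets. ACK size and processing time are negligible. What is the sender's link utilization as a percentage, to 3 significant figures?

t_tx = L/R = 512/220000000 = 2.32727e-06 s.
t_prop = 870/213000000 = 4.08451e-06 s; RTT = 8.16901e-06 s.
Cycle = t_tx + RTT = 1.04963e-05 s.
Utilization = t_tx / cycle = 2.32727e-06/1.04963e-05 = 22.2 %.

22.2 %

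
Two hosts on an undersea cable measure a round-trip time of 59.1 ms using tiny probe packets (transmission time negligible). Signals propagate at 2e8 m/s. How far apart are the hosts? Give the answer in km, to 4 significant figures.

One-way propagation = RTT/2 = 29.55 ms.
d = s × t = 200000000 × 0.02955 = 5910 km.

5910 km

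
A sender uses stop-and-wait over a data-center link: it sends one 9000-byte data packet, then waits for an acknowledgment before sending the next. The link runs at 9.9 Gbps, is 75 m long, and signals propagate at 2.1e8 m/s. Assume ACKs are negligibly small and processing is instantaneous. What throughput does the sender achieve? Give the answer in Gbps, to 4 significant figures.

t_tx = L/R = 72000/9900000000 = 7.27273e-06 s.
t_prop = 75/210000000 = 3.57143e-07 s; RTT = 7.14286e-07 s.
Cycle = t_tx + RTT = 7.98701e-06 s.
Throughput = L / cycle = 72000 / 7.98701e-06 = 9.015 Gbps.

9.015 Gbps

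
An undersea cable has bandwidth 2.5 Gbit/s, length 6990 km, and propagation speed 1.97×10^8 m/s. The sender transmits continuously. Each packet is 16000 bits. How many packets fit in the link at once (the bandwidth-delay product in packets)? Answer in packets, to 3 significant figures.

Propagation delay = 6990000 / 197000000 = 0.0354822 s.
BDP = R × t_prop = 2500000000 × 0.0354822 = 88705600 bits.
In packets of 16000 bits: 5540 packets.

5540 packets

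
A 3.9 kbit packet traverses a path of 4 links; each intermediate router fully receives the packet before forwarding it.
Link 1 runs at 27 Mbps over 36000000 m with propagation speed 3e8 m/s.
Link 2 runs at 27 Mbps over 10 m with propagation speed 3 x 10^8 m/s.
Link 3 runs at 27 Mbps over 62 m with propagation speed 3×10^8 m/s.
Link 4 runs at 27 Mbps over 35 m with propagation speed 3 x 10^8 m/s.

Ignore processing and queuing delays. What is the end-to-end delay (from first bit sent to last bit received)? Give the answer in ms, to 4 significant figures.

L = 3900 bits.
Transmission delay per hop = L/R = 3900/27000000 = 0.144444 ms; 4 hops → 0.577778 ms.
Propagation delays (d/s per hop): 120, 3.33333e-05, 0.000206667, 0.000116667 ms; sum = 120 ms.
End-to-end = 120.6 ms.

120.6 ms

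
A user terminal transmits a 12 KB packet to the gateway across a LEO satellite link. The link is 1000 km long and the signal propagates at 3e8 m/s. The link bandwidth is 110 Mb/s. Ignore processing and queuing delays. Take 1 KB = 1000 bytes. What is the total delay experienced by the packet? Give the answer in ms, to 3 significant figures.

4.21 ms

L = 96000 bits.
Transmission delay = L/R = 96000 / 110000000 = 0.872727 ms.
Propagation delay = d/s = 1000000 m / 300000000 m/s = 3.33333 ms.
Total = 4.21 ms.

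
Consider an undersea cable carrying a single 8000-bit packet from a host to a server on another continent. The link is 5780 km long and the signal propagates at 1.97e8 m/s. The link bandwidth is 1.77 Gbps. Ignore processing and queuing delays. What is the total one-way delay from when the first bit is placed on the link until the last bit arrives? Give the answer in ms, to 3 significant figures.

29.3 ms

Transmission delay = L/R = 8000 / 1770000000 = 0.00451977 ms.
Propagation delay = d/s = 5780000 m / 197000000 m/s = 29.3401 ms.
Total = 29.3 ms.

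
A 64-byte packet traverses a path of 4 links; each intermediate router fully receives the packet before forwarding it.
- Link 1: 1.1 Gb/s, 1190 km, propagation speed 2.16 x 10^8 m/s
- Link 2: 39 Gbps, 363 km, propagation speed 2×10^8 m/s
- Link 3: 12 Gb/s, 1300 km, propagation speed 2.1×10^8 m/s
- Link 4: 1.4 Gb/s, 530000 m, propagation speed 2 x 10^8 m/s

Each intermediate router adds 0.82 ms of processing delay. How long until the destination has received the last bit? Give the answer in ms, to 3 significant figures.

L = 64 × 8 = 512 bits.
Transmission delays (L/R per hop): 0.000465455, 1.31282e-05, 4.26667e-05, 0.000365714 ms; sum = 0.000886964 ms.
Propagation delays (d/s per hop): 5.50926, 1.815, 6.19048, 2.65 ms; sum = 16.1647 ms.
Processing at 3 router(s): 3 × 0.82 ms = 2.46 ms.
End-to-end = 18.6 ms.

18.6 ms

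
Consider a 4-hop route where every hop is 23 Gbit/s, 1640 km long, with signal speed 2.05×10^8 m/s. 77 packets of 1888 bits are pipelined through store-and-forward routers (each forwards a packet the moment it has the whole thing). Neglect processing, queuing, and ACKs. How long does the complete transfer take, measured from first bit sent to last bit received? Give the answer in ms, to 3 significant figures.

32.0 ms

Per-hop transmission t_tx = L/R = 1888/23000000000 = 8.2087e-05 ms.
Per-hop propagation t_prop = 1640000/2.05e+08 = 8 ms.
Pipeline fill: first packet needs 4·t_tx to clear all hops; remaining 76 packets each add one t_tx.
Total = (4+77-1)·t_tx + 4·t_prop = 80·8.2087e-05 + 4·8 = 32.0 ms.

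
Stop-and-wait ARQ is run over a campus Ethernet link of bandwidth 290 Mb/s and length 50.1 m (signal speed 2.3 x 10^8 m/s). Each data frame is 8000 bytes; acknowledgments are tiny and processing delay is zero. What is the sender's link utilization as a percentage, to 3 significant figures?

t_tx = L/R = 64000/290000000 = 0.00022069 s.
t_prop = 50.1/2.3e+08 = 2.17826e-07 s; RTT = 4.35652e-07 s.
Cycle = t_tx + RTT = 0.000221125 s.
Utilization = t_tx / cycle = 0.00022069/0.000221125 = 99.8 %.

99.8 %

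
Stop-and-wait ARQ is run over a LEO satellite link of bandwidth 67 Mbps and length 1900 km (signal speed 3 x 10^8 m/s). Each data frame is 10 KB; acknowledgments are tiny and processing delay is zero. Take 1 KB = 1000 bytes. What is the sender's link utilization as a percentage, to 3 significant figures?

t_tx = L/R = 80000/67000000 = 0.00119403 s.
t_prop = 1900000/300000000 = 0.00633333 s; RTT = 0.0126667 s.
Cycle = t_tx + RTT = 0.0138607 s.
Utilization = t_tx / cycle = 0.00119403/0.0138607 = 8.61 %.

8.61 %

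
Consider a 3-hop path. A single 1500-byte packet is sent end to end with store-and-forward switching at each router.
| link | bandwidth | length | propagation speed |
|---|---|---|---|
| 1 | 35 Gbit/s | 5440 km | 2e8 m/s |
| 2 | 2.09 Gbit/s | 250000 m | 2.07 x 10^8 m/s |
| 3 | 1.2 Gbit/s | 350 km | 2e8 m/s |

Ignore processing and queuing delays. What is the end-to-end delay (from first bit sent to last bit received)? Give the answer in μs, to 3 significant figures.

L = 1500 × 8 = 12000 bits.
Transmission delays (L/R per hop): 0.342857, 5.74163, 10 μs; sum = 16.0845 μs.
Propagation delays (d/s per hop): 27200, 1207.73, 1750 μs; sum = 30157.7 μs.
End-to-end = 30200 μs.

30200 μs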